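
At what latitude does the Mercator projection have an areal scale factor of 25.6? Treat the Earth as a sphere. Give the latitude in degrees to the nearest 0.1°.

Mercator areal scale is sec²φ.
sec²φ = 25.6  ⇒  cos²φ = 0.03906  ⇒  cos φ = 0.1976.
φ = arccos(0.1976) ≈ 78.6°.

78.6°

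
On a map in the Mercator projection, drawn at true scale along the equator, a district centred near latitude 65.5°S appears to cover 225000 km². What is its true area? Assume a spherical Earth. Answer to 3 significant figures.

38700 km²

For Mercator, h = k = sec φ (a conformal cylindrical projection has a single point scale, 1/cos φ).
Areal scale = k² = sec²φ = 1/cos²(65.5°) = 1/0.4147² = 5.815.
True area = apparent / (areal scale) = 225000 / 5.815 ≈ 38700 km².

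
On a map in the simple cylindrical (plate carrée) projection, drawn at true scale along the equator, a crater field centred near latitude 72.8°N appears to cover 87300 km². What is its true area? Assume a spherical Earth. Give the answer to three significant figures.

25800 km²

Plate carrée maps x = Rλ, y = Rφ. The meridian scale is h = 1 and the parallel scale is k = 1/cos φ = sec φ.
Areal scale = h·k = 1 × sec φ; at 72.8°, h = 1.000, k = 3.382, so h·k = 3.382.
True area = apparent / (areal scale) = 87300 / 3.382 ≈ 25800 km².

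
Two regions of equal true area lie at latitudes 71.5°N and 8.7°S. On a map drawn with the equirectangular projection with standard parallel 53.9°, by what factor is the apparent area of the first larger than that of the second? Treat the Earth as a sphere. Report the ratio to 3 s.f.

With standard parallel φ₀ = 53.9°, the equirectangular projection gives x = Rλ cos φ₀, y = Rφ, so h = 1 and k = cos 53.9° / cos φ.
Areal scale at 71.5°: h·k = 1.000 × 1.857 = 1.857.
Areal scale at 8.7°: h·k = 1.000 × 0.5961 = 0.5961.
Ratio = 1.857/0.5961 ≈ 3.12.

3.12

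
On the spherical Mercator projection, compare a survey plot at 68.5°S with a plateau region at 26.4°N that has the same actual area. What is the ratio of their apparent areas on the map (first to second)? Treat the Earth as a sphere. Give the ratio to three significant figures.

On Mercator, area is exaggerated by sec²φ = 1/cos²φ.
At 68.5°: sec²(68.5°) = 1/0.3665² = 7.445.
At 26.4°: sec²(26.4°) = 1/0.8957² = 1.246.
Ratio = 7.445/1.246 = cos²(26.4°)/cos²(68.5°) ≈ 5.97.

5.97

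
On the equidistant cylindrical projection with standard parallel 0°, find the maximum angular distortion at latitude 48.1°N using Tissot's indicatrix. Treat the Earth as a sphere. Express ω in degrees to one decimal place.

For the equirectangular projection with φ₀ = 0 (plate carrée), h = 1 along meridians and k = sec φ along parallels.
At 48.1°: h = 1.000, k = 1.497; principal scales a = 1.497, b = 1.000.
sin(ω/2) = (a − b)/(a + b) = 0.4974/2.497 = 0.1992, so ω = 2 arcsin(0.1992) ≈ 23.0°.

23.0°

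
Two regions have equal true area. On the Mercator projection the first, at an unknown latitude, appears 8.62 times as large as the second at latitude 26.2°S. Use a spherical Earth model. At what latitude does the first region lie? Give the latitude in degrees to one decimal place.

For equal true areas on Mercator, apparent areas scale as sec²φ, so the ratio is cos²φ₂ / cos²φ₁.
cos²φ₂ / cos²φ₁ = 8.62  ⇒  cos φ₁ = cos 26.2° / √8.62 = 0.8973/2.936 = 0.3056.
φ₁ = arccos(0.3056) ≈ 72.2°.

72.2°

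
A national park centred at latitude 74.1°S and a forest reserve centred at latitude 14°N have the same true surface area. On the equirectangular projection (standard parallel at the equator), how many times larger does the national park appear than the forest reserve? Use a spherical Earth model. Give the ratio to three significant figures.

3.54

In the plate carrée (x = Rλ, y = Rφ), meridians are true-scale (h = 1) and parallels are stretched by k = sec φ.
Areal scale at 74.1°: h·k = 1.000 × 3.650 = 3.650.
Areal scale at 14°: h·k = 1.000 × 1.031 = 1.031.
Ratio = 3.650/1.031 ≈ 3.54.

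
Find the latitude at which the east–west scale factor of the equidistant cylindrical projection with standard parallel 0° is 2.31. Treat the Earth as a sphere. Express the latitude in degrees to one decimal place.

64.3°

Plate carrée: h = 1, k = sec φ along parallels.
sec φ = 2.31  ⇒  cos φ = 0.4329  ⇒  φ ≈ 64.3°.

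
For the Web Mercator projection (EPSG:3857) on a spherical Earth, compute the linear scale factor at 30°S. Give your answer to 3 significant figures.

1.15

Mercator is conformal, so the point scale is isotropic: h = k = sec φ = 1/cos φ.
k = 1/cos 30° = 1/0.8660 = 1.155.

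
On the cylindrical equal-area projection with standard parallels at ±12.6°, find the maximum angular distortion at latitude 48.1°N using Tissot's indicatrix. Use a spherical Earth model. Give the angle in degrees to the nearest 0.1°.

For cylindrical equal-area with standard parallel φ₀, h = cos φ / cos φ₀ and k = cos φ₀ / cos φ, so h·k = 1.
At 48.1°: h = 0.6843, k = 1.461; principal scales a = 1.461, b = 0.6843.
sin(ω/2) = (a − b)/(a + b) = 0.7770/2.146 = 0.3621, so ω = 2 arcsin(0.3621) ≈ 42.5°.

42.5°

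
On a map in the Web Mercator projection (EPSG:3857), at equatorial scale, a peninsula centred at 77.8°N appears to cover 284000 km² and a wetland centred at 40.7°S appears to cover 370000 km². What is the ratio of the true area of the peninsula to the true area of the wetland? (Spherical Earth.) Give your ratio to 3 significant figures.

0.0596

Mercator's areal exaggeration is sec²φ; hence true area = (apparent area) · cos²φ.
True area of peninsula: 284000 × cos²(77.8°) = 284000 × 0.04466 = 12680 km².
True area of wetland: 370000 × cos²(40.7°) = 370000 × 0.5748 = 212700 km².
Ratio = 12680 / 212700 ≈ 0.0596.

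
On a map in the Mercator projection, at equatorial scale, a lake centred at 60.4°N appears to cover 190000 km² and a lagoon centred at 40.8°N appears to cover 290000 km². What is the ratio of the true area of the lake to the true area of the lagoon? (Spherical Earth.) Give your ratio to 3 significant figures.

0.279

On Mercator the areal scale is sec²φ, so true area = apparent × cos²φ.
True area of lake: 190000 × cos²(60.4°) = 190000 × 0.2440 = 46360 km².
True area of lagoon: 290000 × cos²(40.8°) = 290000 × 0.5730 = 166200 km².
Ratio = 46360 / 166200 ≈ 0.279.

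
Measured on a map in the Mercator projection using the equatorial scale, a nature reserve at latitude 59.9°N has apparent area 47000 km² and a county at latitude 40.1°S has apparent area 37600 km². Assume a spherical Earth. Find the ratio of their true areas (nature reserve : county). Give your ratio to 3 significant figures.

0.537

Since Mercator area scale is 1/cos²φ, the true area equals the apparent area multiplied by cos²φ.
True area of nature reserve: 47000 × cos²(59.9°) = 47000 × 0.2515 = 11820 km².
True area of county: 37600 × cos²(40.1°) = 37600 × 0.5851 = 22000 km².
Ratio = 11820 / 22000 ≈ 0.537.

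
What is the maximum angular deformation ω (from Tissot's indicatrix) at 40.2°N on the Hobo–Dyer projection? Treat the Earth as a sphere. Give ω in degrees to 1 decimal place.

Hobo–Dyer is a cylindrical equal-area projection with standard parallels at ±37.5°. Cylindrical equal-area (φ₀ = 37.5°): h = cos φ / cos 37.5° along meridians, k = cos 37.5° / cos φ along parallels; h·k = 1.
At 40.2°: h = 0.9627, k = 1.039; principal scales a = 1.039, b = 0.9627.
sin(ω/2) = (a − b)/(a + b) = 0.07595/2.001 = 0.03795, so ω = 2 arcsin(0.03795) ≈ 4.3°.

4.3°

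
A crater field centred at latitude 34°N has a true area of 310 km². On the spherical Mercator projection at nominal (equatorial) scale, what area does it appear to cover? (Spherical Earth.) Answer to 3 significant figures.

451 km²

Mercator is conformal, so the point scale is isotropic: h = k = sec φ = 1/cos φ.
Areal scale = k² = sec²φ = 1/cos²(34°) = 1/0.8290² = 1.455.
Apparent area = 310 × 1.455 ≈ 451 km².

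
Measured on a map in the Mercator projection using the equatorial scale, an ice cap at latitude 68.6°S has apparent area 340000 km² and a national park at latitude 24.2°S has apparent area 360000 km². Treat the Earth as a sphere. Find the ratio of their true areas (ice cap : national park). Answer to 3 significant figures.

0.151

Since Mercator area scale is 1/cos²φ, the true area equals the apparent area multiplied by cos²φ.
True area of ice cap: 340000 × cos²(68.6°) = 340000 × 0.1331 = 45270 km².
True area of national park: 360000 × cos²(24.2°) = 360000 × 0.8320 = 299500 km².
Ratio = 45270 / 299500 ≈ 0.151.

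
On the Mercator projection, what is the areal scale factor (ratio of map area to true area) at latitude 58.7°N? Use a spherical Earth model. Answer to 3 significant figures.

3.71

Mercator is conformal, so the point scale is isotropic: h = k = sec φ = 1/cos φ.
Areal scale = k² = sec²φ = 1/cos²(58.7°) = 1/0.5195² = 3.705.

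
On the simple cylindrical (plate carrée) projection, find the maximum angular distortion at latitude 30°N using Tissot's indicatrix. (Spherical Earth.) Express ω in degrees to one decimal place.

8.2°

For the equirectangular projection with φ₀ = 0 (plate carrée), h = 1 along meridians and k = sec φ along parallels.
At 30°: h = 1.000, k = 1.155; principal scales a = 1.155, b = 1.000.
sin(ω/2) = (a − b)/(a + b) = 0.1547/2.155 = 0.07180, so ω = 2 arcsin(0.07180) ≈ 8.2°.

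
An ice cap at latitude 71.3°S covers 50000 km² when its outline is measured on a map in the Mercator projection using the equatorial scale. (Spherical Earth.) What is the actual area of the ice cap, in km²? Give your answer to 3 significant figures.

For Mercator, h = k = sec φ (a conformal cylindrical projection has a single point scale, 1/cos φ).
Areal scale = k² = sec²φ = 1/cos²(71.3°) = 1/0.3206² = 9.728.
True area = apparent / (areal scale) = 50000 / 9.728 ≈ 5140 km².

5140 km²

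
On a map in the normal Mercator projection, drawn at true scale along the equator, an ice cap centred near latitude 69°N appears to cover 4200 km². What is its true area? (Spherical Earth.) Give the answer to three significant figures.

539 km²

For Mercator, h = k = sec φ (a conformal cylindrical projection has a single point scale, 1/cos φ).
Areal scale = k² = sec²φ = 1/cos²(69°) = 1/0.3584² = 7.786.
True area = apparent / (areal scale) = 4200 / 7.786 ≈ 539 km².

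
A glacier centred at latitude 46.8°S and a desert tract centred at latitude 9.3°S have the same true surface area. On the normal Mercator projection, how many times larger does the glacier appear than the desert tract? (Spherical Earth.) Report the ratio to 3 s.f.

2.08

On Mercator, area is exaggerated by sec²φ = 1/cos²φ.
At 46.8°: sec²(46.8°) = 1/0.6845² = 2.134.
At 9.3°: sec²(9.3°) = 1/0.9869² = 1.027.
Ratio = 2.134/1.027 = cos²(9.3°)/cos²(46.8°) ≈ 2.08.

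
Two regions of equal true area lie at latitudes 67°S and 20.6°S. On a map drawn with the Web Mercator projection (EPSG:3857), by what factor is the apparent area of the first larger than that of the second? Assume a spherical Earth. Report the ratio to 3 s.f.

Mercator areal scale is sec²φ.
At 67°: sec²(67°) = 1/0.3907² = 6.550.
At 20.6°: sec²(20.6°) = 1/0.9361² = 1.141.
Ratio = 6.550/1.141 = cos²(20.6°)/cos²(67°) ≈ 5.74.

5.74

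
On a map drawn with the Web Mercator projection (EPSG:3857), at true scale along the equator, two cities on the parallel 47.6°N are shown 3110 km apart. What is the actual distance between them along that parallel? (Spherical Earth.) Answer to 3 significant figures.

2100 km

Mercator is conformal, so the point scale is isotropic: h = k = sec φ = 1/cos φ.
Along the parallel at 47.6°, map distances are exaggerated by k = sec 47.6° = 1.483.
True distance = 3110 / 1.483 = 3110 × cos 47.6° ≈ 2100 km.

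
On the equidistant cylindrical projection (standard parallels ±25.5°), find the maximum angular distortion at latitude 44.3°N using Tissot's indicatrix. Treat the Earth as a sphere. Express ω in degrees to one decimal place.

13.3°

In the equirectangular projection with standard parallel φ₀ = 25.5° (x = Rλ cos φ₀, y = Rφ), meridians are true-scale (h = 1) and the parallel scale is k = cos φ₀ / cos φ.
At 44.3°: h = 1.000, k = 1.261; principal scales a = 1.261, b = 1.000.
sin(ω/2) = (a − b)/(a + b) = 0.2611/2.261 = 0.1155, so ω = 2 arcsin(0.1155) ≈ 13.3°.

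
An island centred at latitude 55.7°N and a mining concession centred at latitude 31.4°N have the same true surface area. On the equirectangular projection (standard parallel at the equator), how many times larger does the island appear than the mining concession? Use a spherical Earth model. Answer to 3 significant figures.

1.51

For the equirectangular projection with φ₀ = 0 (plate carrée), h = 1 along meridians and k = sec φ along parallels.
Areal scale at 55.7°: h·k = 1.000 × 1.775 = 1.775.
Areal scale at 31.4°: h·k = 1.000 × 1.172 = 1.172.
Ratio = 1.775/1.172 ≈ 1.51.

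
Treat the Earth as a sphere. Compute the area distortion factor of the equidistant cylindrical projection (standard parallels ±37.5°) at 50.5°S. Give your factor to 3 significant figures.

1.25

In the equirectangular projection with standard parallel φ₀ = 37.5° (x = Rλ cos φ₀, y = Rφ), meridians are true-scale (h = 1) and the parallel scale is k = cos φ₀ / cos φ.
Areal scale = h·k = 1 × cos φ₀ / cos φ; at 50.5°, h = 1.000, k = 1.247, so h·k = 1.247.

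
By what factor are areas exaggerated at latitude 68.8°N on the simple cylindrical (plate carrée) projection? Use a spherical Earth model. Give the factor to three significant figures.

In the plate carrée (x = Rλ, y = Rφ), meridians are true-scale (h = 1) and parallels are stretched by k = sec φ.
Areal scale = h·k = 1 × sec φ; at 68.8°, h = 1.000, k = 2.765, so h·k = 2.765.

2.77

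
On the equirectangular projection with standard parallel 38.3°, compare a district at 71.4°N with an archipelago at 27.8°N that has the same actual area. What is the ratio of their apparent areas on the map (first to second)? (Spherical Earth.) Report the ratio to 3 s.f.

With standard parallel φ₀ = 38.3°, the equirectangular projection gives x = Rλ cos φ₀, y = Rφ, so h = 1 and k = cos 38.3° / cos φ.
Areal scale at 71.4°: h·k = 1.000 × 2.460 = 2.460.
Areal scale at 27.8°: h·k = 1.000 × 0.8872 = 0.8872.
Ratio = 2.460/0.8872 ≈ 2.77.

2.77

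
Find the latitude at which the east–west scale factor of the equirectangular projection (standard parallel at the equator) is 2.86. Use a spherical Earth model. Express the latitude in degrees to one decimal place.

Plate carrée: h = 1, k = sec φ along parallels.
sec φ = 2.86  ⇒  cos φ = 0.3497  ⇒  φ ≈ 69.5°.

69.5°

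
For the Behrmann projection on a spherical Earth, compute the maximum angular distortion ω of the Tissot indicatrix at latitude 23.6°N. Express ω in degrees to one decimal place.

The Behrmann projection is cylindrical equal-area with φ₀ = 30°. For cylindrical equal-area with standard parallel φ₀, h = cos φ / cos φ₀ and k = cos φ₀ / cos φ, so h·k = 1.
At 23.6°: h = 1.058, k = 0.9451; principal scales a = 1.058, b = 0.9451.
sin(ω/2) = (a − b)/(a + b) = 0.1131/2.003 = 0.05644, so ω = 2 arcsin(0.05644) ≈ 6.5°.

6.5°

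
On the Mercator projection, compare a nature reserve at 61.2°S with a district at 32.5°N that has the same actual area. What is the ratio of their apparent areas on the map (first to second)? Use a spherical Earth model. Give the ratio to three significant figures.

3.06

Mercator areal scale is sec²φ.
At 61.2°: sec²(61.2°) = 1/0.4818² = 4.309.
At 32.5°: sec²(32.5°) = 1/0.8434² = 1.406.
Ratio = 4.309/1.406 = cos²(32.5°)/cos²(61.2°) ≈ 3.06.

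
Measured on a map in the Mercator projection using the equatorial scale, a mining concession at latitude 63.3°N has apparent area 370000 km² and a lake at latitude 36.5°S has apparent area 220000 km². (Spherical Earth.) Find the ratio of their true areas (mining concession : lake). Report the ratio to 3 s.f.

Mercator's areal exaggeration is sec²φ; hence true area = (apparent area) · cos²φ.
True area of mining concession: 370000 × cos²(63.3°) = 370000 × 0.2019 = 74700 km².
True area of lake: 220000 × cos²(36.5°) = 220000 × 0.6462 = 142200 km².
Ratio = 74700 / 142200 ≈ 0.525.

0.525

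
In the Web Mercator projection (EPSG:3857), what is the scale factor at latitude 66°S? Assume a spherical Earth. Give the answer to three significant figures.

2.46

For Mercator, h = k = sec φ (a conformal cylindrical projection has a single point scale, 1/cos φ).
k = 1/cos 66° = 1/0.4067 = 2.459.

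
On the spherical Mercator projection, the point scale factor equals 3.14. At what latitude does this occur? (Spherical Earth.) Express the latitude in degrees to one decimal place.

Mercator scale is k = sec φ = 1/cos φ.
1/cos φ = 3.14  ⇒  cos φ = 0.3185  ⇒  φ = arccos(0.3185) ≈ 71.4°.

71.4°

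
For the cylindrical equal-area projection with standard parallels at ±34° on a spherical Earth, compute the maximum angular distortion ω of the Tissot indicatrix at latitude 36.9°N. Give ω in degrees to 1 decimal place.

4.1°

For cylindrical equal-area with standard parallel φ₀, h = cos φ / cos φ₀ and k = cos φ₀ / cos φ, so h·k = 1.
At 36.9°: h = 0.9646, k = 1.037; principal scales a = 1.037, b = 0.9646.
sin(ω/2) = (a − b)/(a + b) = 0.07211/2.001 = 0.03603, so ω = 2 arcsin(0.03603) ≈ 4.1°.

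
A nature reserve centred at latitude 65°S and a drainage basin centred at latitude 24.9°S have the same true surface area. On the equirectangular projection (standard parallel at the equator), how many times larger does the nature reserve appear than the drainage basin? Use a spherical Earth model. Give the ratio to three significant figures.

Plate carrée maps x = Rλ, y = Rφ. The meridian scale is h = 1 and the parallel scale is k = 1/cos φ = sec φ.
Areal scale at 65°: h·k = 1.000 × 2.366 = 2.366.
Areal scale at 24.9°: h·k = 1.000 × 1.102 = 1.102.
Ratio = 2.366/1.102 ≈ 2.15.

2.15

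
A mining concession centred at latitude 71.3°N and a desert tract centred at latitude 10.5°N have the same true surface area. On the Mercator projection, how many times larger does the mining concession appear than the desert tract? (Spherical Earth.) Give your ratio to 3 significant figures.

9.41

On Mercator, area is exaggerated by sec²φ = 1/cos²φ.
At 71.3°: sec²(71.3°) = 1/0.3206² = 9.728.
At 10.5°: sec²(10.5°) = 1/0.9833² = 1.034.
Ratio = 9.728/1.034 = cos²(10.5°)/cos²(71.3°) ≈ 9.41.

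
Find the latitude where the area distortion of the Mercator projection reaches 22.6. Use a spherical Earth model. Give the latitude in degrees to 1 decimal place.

Mercator areal scale is sec²φ.
sec²φ = 22.6  ⇒  cos²φ = 0.04425  ⇒  cos φ = 0.2104.
φ = arccos(0.2104) ≈ 77.9°.

77.9°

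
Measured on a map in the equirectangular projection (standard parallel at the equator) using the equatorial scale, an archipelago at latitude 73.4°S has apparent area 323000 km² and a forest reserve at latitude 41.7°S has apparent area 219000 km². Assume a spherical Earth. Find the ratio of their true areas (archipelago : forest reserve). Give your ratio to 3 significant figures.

0.564

Plate carrée has h = 1 and k = sec φ, giving areal scale sec φ; true area = (apparent area) · cos φ.
True area of archipelago: 323000 × cos(73.4°) = 323000 × 0.2857 = 92280 km².
True area of forest reserve: 219000 × cos(41.7°) = 219000 × 0.7466 = 163500 km².
Ratio = 92280 / 163500 ≈ 0.564.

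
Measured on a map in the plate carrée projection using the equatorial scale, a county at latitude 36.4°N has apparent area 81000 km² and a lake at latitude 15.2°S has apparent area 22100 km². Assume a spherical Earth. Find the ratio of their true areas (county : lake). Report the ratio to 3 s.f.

3.06

On the plate carrée, areal scale = h·k = 1 × sec φ, so true area = apparent × cos φ.
True area of county: 81000 × cos(36.4°) = 81000 × 0.8049 = 65200 km².
True area of lake: 22100 × cos(15.2°) = 22100 × 0.9650 = 21330 km².
Ratio = 65200 / 21330 ≈ 3.06.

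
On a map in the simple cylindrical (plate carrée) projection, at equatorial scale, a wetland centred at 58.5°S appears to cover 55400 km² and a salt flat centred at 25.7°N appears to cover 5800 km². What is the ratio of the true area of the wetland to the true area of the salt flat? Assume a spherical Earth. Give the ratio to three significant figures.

Plate carrée has h = 1 and k = sec φ, giving areal scale sec φ; true area = (apparent area) · cos φ.
True area of wetland: 55400 × cos(58.5°) = 55400 × 0.5225 = 28950 km².
True area of salt flat: 5800 × cos(25.7°) = 5800 × 0.9011 = 5226 km².
Ratio = 28950 / 5226 ≈ 5.54.

5.54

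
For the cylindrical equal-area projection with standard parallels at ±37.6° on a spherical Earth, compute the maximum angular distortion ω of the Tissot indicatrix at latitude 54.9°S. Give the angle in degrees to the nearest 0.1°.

36.1°

For cylindrical equal-area with standard parallel φ₀, h = cos φ / cos φ₀ and k = cos φ₀ / cos φ, so h·k = 1.
At 54.9°: h = 0.7258, k = 1.378; principal scales a = 1.378, b = 0.7258.
sin(ω/2) = (a − b)/(a + b) = 0.6521/2.104 = 0.3100, so ω = 2 arcsin(0.3100) ≈ 36.1°.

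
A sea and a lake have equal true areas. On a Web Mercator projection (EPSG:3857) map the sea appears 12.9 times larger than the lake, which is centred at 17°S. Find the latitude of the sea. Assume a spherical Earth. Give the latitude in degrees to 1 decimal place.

74.6°

Mercator areal scale is sec²φ, so apparent-area ratio = sec²φ₁ / sec²φ₂ = cos²φ₂ / cos²φ₁.
cos²φ₂ / cos²φ₁ = 12.9  ⇒  cos φ₁ = cos 17° / √12.9 = 0.9563/3.592 = 0.2663.
φ₁ = arccos(0.2663) ≈ 74.6°.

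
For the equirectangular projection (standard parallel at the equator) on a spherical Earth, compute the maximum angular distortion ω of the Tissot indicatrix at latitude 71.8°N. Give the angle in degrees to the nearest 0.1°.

63.2°

For the equirectangular projection with φ₀ = 0 (plate carrée), h = 1 along meridians and k = sec φ along parallels.
At 71.8°: h = 1.000, k = 3.202; principal scales a = 3.202, b = 1.000.
sin(ω/2) = (a − b)/(a + b) = 2.202/4.202 = 0.5240, so ω = 2 arcsin(0.5240) ≈ 63.2°.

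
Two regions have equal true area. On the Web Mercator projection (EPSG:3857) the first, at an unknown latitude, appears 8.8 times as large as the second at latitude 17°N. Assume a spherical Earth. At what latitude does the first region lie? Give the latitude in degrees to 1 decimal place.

For equal true areas on Mercator, apparent areas scale as sec²φ, so the ratio is cos²φ₂ / cos²φ₁.
cos²φ₂ / cos²φ₁ = 8.8  ⇒  cos φ₁ = cos 17° / √8.8 = 0.9563/2.966 = 0.3224.
φ₁ = arccos(0.3224) ≈ 71.2°.

71.2°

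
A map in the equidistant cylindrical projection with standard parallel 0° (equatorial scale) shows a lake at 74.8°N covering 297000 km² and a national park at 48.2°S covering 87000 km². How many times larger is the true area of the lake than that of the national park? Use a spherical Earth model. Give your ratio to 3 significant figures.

1.34

Plate carrée has h = 1 and k = sec φ, giving areal scale sec φ; true area = (apparent area) · cos φ.
True area of lake: 297000 × cos(74.8°) = 297000 × 0.2622 = 77870 km².
True area of national park: 87000 × cos(48.2°) = 87000 × 0.6665 = 57990 km².
Ratio = 77870 / 57990 ≈ 1.34.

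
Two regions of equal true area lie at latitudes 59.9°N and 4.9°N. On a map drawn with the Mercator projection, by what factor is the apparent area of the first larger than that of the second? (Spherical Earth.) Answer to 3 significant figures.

Mercator is conformal with k = sec φ, so areal scale = k² = sec²φ.
At 59.9°: sec²(59.9°) = 1/0.5015² = 3.976.
At 4.9°: sec²(4.9°) = 1/0.9963² = 1.007.
Ratio = 3.976/1.007 = cos²(4.9°)/cos²(59.9°) ≈ 3.95.

3.95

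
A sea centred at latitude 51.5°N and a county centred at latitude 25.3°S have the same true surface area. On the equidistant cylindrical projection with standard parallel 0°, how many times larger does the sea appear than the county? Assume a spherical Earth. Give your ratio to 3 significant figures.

In the plate carrée (x = Rλ, y = Rφ), meridians are true-scale (h = 1) and parallels are stretched by k = sec φ.
Areal scale at 51.5°: h·k = 1.000 × 1.606 = 1.606.
Areal scale at 25.3°: h·k = 1.000 × 1.106 = 1.106.
Ratio = 1.606/1.106 ≈ 1.45.

1.45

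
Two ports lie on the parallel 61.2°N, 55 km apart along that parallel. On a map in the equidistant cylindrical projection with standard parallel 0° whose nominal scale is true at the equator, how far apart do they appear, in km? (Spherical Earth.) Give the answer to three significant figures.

114 km

For the equirectangular projection with φ₀ = 0 (plate carrée), h = 1 along meridians and k = sec φ along parallels.
Along the parallel, k = sec 61.2° = 1/0.4818 = 2.076.
Map distance = 55 × 2.076 ≈ 114 km.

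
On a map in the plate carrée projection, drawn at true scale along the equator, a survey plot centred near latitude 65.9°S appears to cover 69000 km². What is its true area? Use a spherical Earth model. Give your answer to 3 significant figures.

Plate carrée maps x = Rλ, y = Rφ. The meridian scale is h = 1 and the parallel scale is k = 1/cos φ = sec φ.
Areal scale = h·k = 1 × sec φ; at 65.9°, h = 1.000, k = 2.449, so h·k = 2.449.
True area = apparent / (areal scale) = 69000 / 2.449 ≈ 28200 km².

28200 km²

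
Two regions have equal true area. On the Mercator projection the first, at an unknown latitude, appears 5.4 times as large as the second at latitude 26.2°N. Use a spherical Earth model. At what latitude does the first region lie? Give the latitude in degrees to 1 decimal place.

For equal true areas on Mercator, apparent areas scale as sec²φ, so the ratio is cos²φ₂ / cos²φ₁.
cos²φ₂ / cos²φ₁ = 5.4  ⇒  cos φ₁ = cos 26.2° / √5.4 = 0.8973/2.324 = 0.3861.
φ₁ = arccos(0.3861) ≈ 67.3°.

67.3°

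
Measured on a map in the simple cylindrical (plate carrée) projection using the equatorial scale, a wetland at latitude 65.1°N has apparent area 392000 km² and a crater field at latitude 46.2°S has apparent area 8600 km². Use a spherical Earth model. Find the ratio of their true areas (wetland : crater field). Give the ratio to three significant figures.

27.7

Plate carrée has h = 1 and k = sec φ, giving areal scale sec φ; true area = (apparent area) · cos φ.
True area of wetland: 392000 × cos(65.1°) = 392000 × 0.4210 = 165000 km².
True area of crater field: 8600 × cos(46.2°) = 8600 × 0.6921 = 5952 km².
Ratio = 165000 / 5952 ≈ 27.7.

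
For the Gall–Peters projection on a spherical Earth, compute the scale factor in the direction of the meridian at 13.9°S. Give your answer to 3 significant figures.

1.37

The Gall–Peters projection is cylindrical equal-area with φ₀ = 45°. For cylindrical equal-area with standard parallel φ₀, h = cos φ / cos φ₀ and k = cos φ₀ / cos φ, so h·k = 1.
h = cos 13.9° / cos 45° = 0.9707/0.7071 = 1.373.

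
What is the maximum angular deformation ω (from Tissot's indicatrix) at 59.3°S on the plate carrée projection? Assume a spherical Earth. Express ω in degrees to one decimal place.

37.8°

For the equirectangular projection with φ₀ = 0 (plate carrée), h = 1 along meridians and k = sec φ along parallels.
At 59.3°: h = 1.000, k = 1.959; principal scales a = 1.959, b = 1.000.
sin(ω/2) = (a − b)/(a + b) = 0.9587/2.959 = 0.3240, so ω = 2 arcsin(0.3240) ≈ 37.8°.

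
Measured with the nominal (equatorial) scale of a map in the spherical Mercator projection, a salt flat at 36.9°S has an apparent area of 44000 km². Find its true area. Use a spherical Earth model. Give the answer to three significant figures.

The Mercator projection is conformal; its linear scale factor is the same in every direction and equals sec φ = 1/cos φ.
Areal scale = k² = sec²φ = 1/cos²(36.9°) = 1/0.7997² = 1.564.
True area = apparent / (areal scale) = 44000 / 1.564 ≈ 28100 km².

28100 km²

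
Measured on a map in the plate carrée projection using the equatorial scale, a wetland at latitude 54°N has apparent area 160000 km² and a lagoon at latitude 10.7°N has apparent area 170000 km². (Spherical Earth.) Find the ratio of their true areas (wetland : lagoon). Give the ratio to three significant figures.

Plate carrée has h = 1 and k = sec φ, giving areal scale sec φ; true area = (apparent area) · cos φ.
True area of wetland: 160000 × cos(54°) = 160000 × 0.5878 = 94050 km².
True area of lagoon: 170000 × cos(10.7°) = 170000 × 0.9826 = 167000 km².
Ratio = 94050 / 167000 ≈ 0.563.

0.563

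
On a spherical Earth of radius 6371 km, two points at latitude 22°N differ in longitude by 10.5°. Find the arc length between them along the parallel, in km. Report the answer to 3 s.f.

Arc length along a parallel = R cos φ · Δλ (with Δλ in radians).
= 6371 × cos 22° × (10.5° × π/180) = 6371 × 0.9272 × 0.1833 ≈ 1080 km.

1080 km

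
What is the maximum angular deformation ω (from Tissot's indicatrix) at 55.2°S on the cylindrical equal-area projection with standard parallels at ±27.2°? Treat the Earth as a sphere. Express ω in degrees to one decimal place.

49.3°

Cylindrical equal-area (φ₀ = 27.2°): h = cos φ / cos 27.2° along meridians, k = cos 27.2° / cos φ along parallels; h·k = 1.
At 55.2°: h = 0.6417, k = 1.558; principal scales a = 1.558, b = 0.6417.
sin(ω/2) = (a − b)/(a + b) = 0.9168/2.200 = 0.4167, so ω = 2 arcsin(0.4167) ≈ 49.3°.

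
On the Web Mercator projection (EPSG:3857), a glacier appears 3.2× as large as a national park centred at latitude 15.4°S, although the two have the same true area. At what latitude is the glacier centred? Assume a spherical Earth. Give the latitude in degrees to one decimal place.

Mercator areal scale is sec²φ, so apparent-area ratio = sec²φ₁ / sec²φ₂ = cos²φ₂ / cos²φ₁.
cos²φ₂ / cos²φ₁ = 3.2  ⇒  cos φ₁ = cos 15.4° / √3.2 = 0.9641/1.789 = 0.5389.
φ₁ = arccos(0.5389) ≈ 57.4°.

57.4°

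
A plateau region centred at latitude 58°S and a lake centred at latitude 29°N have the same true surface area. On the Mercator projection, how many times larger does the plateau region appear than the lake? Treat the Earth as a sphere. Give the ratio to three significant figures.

Mercator areal scale is sec²φ.
At 58°: sec²(58°) = 1/0.5299² = 3.561.
At 29°: sec²(29°) = 1/0.8746² = 1.307.
Ratio = 3.561/1.307 = cos²(29°)/cos²(58°) ≈ 2.72.

2.72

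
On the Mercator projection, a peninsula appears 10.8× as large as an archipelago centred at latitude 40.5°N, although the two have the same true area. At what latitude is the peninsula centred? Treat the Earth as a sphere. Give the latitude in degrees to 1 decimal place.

76.6°

For equal true areas on Mercator, apparent areas scale as sec²φ, so the ratio is cos²φ₂ / cos²φ₁.
cos²φ₂ / cos²φ₁ = 10.8  ⇒  cos φ₁ = cos 40.5° / √10.8 = 0.7604/3.286 = 0.2314.
φ₁ = arccos(0.2314) ≈ 76.6°.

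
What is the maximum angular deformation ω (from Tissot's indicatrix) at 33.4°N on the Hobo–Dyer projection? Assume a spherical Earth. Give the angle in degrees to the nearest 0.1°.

Hobo–Dyer is a cylindrical equal-area projection with standard parallels at ±37.5°. Cylindrical equal-area (φ₀ = 37.5°): h = cos φ / cos 37.5° along meridians, k = cos 37.5° / cos φ along parallels; h·k = 1.
At 33.4°: h = 1.052, k = 0.9503; principal scales a = 1.052, b = 0.9503.
sin(ω/2) = (a − b)/(a + b) = 0.1020/2.003 = 0.05094, so ω = 2 arcsin(0.05094) ≈ 5.8°.

5.8°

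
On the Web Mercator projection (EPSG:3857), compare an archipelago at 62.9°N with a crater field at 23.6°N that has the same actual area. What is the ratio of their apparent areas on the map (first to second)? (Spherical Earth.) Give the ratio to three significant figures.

4.05

Mercator areal scale is sec²φ.
At 62.9°: sec²(62.9°) = 1/0.4555² = 4.819.
At 23.6°: sec²(23.6°) = 1/0.9164² = 1.191.
Ratio = 4.819/1.191 = cos²(23.6°)/cos²(62.9°) ≈ 4.05.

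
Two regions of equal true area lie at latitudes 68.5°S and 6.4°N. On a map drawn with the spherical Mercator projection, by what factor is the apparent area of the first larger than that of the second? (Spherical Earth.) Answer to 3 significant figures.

7.35

Mercator areal scale is sec²φ.
At 68.5°: sec²(68.5°) = 1/0.3665² = 7.445.
At 6.4°: sec²(6.4°) = 1/0.9938² = 1.013.
Ratio = 7.445/1.013 = cos²(6.4°)/cos²(68.5°) ≈ 7.35.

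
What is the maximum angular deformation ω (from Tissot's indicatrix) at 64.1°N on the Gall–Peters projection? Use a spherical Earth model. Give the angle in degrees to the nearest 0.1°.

53.2°

Gall–Peters is a cylindrical equal-area projection with standard parallels at ±45°. A cylindrical equal-area projection with standard parallel φ₀ has meridian scale h = cos φ / cos φ₀ and parallel scale k = cos φ₀ / cos φ (so areas are preserved, h·k = 1).
At 64.1°: h = 0.6177, k = 1.619; principal scales a = 1.619, b = 0.6177.
sin(ω/2) = (a − b)/(a + b) = 1.001/2.237 = 0.4476, so ω = 2 arcsin(0.4476) ≈ 53.2°.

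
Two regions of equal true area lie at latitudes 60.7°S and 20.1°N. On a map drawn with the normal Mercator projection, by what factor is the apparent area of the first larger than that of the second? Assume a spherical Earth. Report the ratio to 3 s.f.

3.68

Mercator is conformal with k = sec φ, so areal scale = k² = sec²φ.
At 60.7°: sec²(60.7°) = 1/0.4894² = 4.175.
At 20.1°: sec²(20.1°) = 1/0.9391² = 1.134.
Ratio = 4.175/1.134 = cos²(20.1°)/cos²(60.7°) ≈ 3.68.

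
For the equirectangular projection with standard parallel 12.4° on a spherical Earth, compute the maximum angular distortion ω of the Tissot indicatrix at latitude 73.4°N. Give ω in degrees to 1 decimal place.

With standard parallel φ₀ = 12.4°, the equirectangular projection gives x = Rλ cos φ₀, y = Rφ, so h = 1 and k = cos 12.4° / cos φ.
At 73.4°: h = 1.000, k = 3.419; principal scales a = 3.419, b = 1.000.
sin(ω/2) = (a − b)/(a + b) = 2.419/4.419 = 0.5474, so ω = 2 arcsin(0.5474) ≈ 66.4°.

66.4°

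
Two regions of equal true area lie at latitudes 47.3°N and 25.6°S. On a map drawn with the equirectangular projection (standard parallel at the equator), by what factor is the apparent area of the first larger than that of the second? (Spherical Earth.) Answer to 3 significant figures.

Plate carrée maps x = Rλ, y = Rφ. The meridian scale is h = 1 and the parallel scale is k = 1/cos φ = sec φ.
Areal scale at 47.3°: h·k = 1.000 × 1.475 = 1.475.
Areal scale at 25.6°: h·k = 1.000 × 1.109 = 1.109.
Ratio = 1.475/1.109 ≈ 1.33.

1.33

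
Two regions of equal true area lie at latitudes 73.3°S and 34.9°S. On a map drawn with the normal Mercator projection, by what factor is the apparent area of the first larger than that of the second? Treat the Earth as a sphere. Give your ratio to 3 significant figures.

8.15

Mercator areal scale is sec²φ.
At 73.3°: sec²(73.3°) = 1/0.2874² = 12.11.
At 34.9°: sec²(34.9°) = 1/0.8202² = 1.487.
Ratio = 12.11/1.487 = cos²(34.9°)/cos²(73.3°) ≈ 8.15.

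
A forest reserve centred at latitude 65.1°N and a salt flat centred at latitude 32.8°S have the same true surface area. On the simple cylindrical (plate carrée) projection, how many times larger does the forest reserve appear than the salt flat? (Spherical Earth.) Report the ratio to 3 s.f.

2.00

For the equirectangular projection with φ₀ = 0 (plate carrée), h = 1 along meridians and k = sec φ along parallels.
Areal scale at 65.1°: h·k = 1.000 × 2.375 = 2.375.
Areal scale at 32.8°: h·k = 1.000 × 1.190 = 1.190.
Ratio = 2.375/1.190 ≈ 2.00.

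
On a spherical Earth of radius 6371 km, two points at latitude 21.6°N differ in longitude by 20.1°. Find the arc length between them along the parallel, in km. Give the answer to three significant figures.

Arc length along a parallel = R cos φ · Δλ (with Δλ in radians).
= 6371 × cos 21.6° × (20.1° × π/180) = 6371 × 0.9298 × 0.3508 ≈ 2080 km.

2080 km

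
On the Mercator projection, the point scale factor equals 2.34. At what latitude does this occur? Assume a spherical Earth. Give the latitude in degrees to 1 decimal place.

64.7°

Mercator scale is k = sec φ = 1/cos φ.
1/cos φ = 2.34  ⇒  cos φ = 0.4274  ⇒  φ = arccos(0.4274) ≈ 64.7°.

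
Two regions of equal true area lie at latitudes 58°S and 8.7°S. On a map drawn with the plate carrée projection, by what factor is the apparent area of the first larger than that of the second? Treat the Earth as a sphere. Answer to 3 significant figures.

1.87

Plate carrée maps x = Rλ, y = Rφ. The meridian scale is h = 1 and the parallel scale is k = 1/cos φ = sec φ.
Areal scale at 58°: h·k = 1.000 × 1.887 = 1.887.
Areal scale at 8.7°: h·k = 1.000 × 1.012 = 1.012.
Ratio = 1.887/1.012 ≈ 1.87.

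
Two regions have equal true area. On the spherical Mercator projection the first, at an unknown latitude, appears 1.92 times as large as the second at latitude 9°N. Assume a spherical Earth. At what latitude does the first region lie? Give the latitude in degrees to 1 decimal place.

44.5°

For equal true areas on Mercator, apparent areas scale as sec²φ, so the ratio is cos²φ₂ / cos²φ₁.
cos²φ₂ / cos²φ₁ = 1.92  ⇒  cos φ₁ = cos 9° / √1.92 = 0.9877/1.386 = 0.7128.
φ₁ = arccos(0.7128) ≈ 44.5°.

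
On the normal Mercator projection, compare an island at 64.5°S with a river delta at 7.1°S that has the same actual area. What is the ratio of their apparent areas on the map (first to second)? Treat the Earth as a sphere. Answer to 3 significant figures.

On Mercator, area is exaggerated by sec²φ = 1/cos²φ.
At 64.5°: sec²(64.5°) = 1/0.4305² = 5.395.
At 7.1°: sec²(7.1°) = 1/0.9923² = 1.016.
Ratio = 5.395/1.016 = cos²(7.1°)/cos²(64.5°) ≈ 5.31.

5.31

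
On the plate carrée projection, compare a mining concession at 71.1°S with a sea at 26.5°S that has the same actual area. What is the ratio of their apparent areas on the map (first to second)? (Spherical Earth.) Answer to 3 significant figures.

2.76

In the plate carrée (x = Rλ, y = Rφ), meridians are true-scale (h = 1) and parallels are stretched by k = sec φ.
Areal scale at 71.1°: h·k = 1.000 × 3.087 = 3.087.
Areal scale at 26.5°: h·k = 1.000 × 1.117 = 1.117.
Ratio = 3.087/1.117 ≈ 2.76.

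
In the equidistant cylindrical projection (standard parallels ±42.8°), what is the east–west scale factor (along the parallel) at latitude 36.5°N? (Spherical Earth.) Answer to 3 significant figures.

0.913

In the equirectangular projection with standard parallel φ₀ = 42.8° (x = Rλ cos φ₀, y = Rφ), meridians are true-scale (h = 1) and the parallel scale is k = cos φ₀ / cos φ.
k = cos 42.8° / cos 36.5° = 0.7337/0.8039 = 0.9128.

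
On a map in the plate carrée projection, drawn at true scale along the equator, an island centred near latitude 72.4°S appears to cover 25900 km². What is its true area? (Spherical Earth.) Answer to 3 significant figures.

In the plate carrée (x = Rλ, y = Rφ), meridians are true-scale (h = 1) and parallels are stretched by k = sec φ.
Areal scale = h·k = 1 × sec φ; at 72.4°, h = 1.000, k = 3.307, so h·k = 3.307.
True area = apparent / (areal scale) = 25900 / 3.307 ≈ 7830 km².

7830 km²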